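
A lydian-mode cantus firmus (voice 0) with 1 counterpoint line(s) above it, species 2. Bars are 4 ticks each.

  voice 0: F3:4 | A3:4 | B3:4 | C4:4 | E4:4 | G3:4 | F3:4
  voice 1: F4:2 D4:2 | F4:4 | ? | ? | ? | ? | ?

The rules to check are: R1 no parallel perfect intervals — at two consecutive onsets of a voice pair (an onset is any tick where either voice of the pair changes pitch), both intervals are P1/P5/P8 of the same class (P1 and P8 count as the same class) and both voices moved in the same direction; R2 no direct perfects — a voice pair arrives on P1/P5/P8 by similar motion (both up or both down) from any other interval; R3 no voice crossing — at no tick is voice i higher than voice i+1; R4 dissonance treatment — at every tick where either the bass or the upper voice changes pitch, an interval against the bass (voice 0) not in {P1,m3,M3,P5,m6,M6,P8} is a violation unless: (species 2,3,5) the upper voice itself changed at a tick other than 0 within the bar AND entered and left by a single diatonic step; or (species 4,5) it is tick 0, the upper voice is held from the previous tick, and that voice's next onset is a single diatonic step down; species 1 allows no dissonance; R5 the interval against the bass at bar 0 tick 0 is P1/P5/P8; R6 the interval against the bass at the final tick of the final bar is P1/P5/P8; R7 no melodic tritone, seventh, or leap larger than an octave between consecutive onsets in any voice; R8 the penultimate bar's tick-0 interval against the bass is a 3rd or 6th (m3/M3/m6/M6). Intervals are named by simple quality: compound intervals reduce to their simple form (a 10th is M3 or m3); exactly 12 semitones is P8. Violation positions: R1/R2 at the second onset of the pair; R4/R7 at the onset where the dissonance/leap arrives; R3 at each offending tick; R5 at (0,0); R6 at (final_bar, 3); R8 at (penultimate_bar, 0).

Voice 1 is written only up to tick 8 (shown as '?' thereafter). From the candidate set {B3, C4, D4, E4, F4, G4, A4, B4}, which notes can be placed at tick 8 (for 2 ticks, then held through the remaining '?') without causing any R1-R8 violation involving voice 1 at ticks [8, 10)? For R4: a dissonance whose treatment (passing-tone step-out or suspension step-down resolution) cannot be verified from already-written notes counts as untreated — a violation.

{D4, G4}

B3: violates R7
C4: violates R4
D4: legal
E4: violates R4
F4: violates R4
G4: legal
A4: violates R4
B4: violates R2,R7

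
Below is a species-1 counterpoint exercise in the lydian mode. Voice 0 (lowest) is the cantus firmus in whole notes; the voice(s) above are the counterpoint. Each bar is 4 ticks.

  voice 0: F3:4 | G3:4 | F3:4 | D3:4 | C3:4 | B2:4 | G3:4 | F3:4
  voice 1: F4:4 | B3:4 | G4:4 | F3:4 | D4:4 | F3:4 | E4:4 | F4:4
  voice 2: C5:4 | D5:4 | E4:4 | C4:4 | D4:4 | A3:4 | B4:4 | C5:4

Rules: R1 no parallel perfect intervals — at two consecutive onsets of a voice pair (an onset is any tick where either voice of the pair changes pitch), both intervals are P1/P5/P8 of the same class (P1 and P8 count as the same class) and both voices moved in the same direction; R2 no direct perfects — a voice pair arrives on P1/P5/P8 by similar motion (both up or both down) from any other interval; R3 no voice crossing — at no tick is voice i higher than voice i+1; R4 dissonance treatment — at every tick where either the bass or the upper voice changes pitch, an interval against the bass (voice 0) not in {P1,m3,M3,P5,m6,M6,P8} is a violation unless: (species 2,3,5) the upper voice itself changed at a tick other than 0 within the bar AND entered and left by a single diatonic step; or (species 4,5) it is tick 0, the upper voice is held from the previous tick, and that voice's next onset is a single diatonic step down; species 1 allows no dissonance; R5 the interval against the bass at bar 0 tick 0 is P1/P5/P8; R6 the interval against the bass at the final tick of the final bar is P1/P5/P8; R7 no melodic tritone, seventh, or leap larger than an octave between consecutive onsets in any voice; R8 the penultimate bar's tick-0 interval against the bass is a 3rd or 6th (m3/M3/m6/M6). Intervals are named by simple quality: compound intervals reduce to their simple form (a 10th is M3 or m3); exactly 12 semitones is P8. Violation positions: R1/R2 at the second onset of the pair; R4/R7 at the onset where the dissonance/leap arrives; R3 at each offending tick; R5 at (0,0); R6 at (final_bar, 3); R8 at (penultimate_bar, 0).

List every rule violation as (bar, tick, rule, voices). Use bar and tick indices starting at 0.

bar 0: v0=F3 v1=F4 v2=C5 downbeat P5
bar 1: v0=G3 v1=B3 v2=D5 downbeat P5
bar 2: v0=F3 v1=G4 v2=E4 downbeat M7
bar 3: v0=D3 v1=F3 v2=C4 downbeat m7
bar 4: v0=C3 v1=D4 v2=D4 downbeat M2
bar 5: v0=B2 v1=F3 v2=A3 downbeat m7
bar 6: v0=G3 v1=E4 v2=B4 downbeat M3
bar 7: v0=F3 v1=F4 v2=C5 downbeat P5
  -> R1 @ bar 1 tick 0 v(0, 2): F3/C5 P5 -> G3/D5 P5 similar
  -> R7 @ bar 1 tick 0 v(1,): F4->B3 leap 6st
  -> R3 @ bar 2 tick 0 v(1, 2): G4 above E4
  -> R4 @ bar 2 tick 0 v(0, 1): F3/G4 M2 untreated
  -> R4 @ bar 2 tick 0 v(0, 2): F3/E4 M7 untreated
  -> R7 @ bar 2 tick 0 v(2,): D5->E4 leap 10st
  -> R3 @ bar 2 tick 1 v(1, 2): G4 above E4
  -> R3 @ bar 2 tick 2 v(1, 2): G4 above E4
  -> R3 @ bar 2 tick 3 v(1, 2): G4 above E4
  -> R2 @ bar 3 tick 0 v(1, 2): G4/E4 m3 -> F3/C4 P5 similar
  -> R4 @ bar 3 tick 0 v(0, 2): D3/C4 m7 untreated
  -> R7 @ bar 3 tick 0 v(1,): G4->F3 leap 14st
  -> R2 @ bar 4 tick 0 v(1, 2): F3/C4 P5 -> D4/D4 P1 similar
  -> R4 @ bar 4 tick 0 v(0, 1): C3/D4 M2 untreated
  -> R4 @ bar 4 tick 0 v(0, 2): C3/D4 M2 untreated
  -> R4 @ bar 5 tick 0 v(0, 1): B2/F3 TT untreated
  -> R4 @ bar 5 tick 0 v(0, 2): B2/A3 m7 untreated
  -> R2 @ bar 6 tick 0 v(1, 2): F3/A3 M3 -> E4/B4 P5 similar
  -> R7 @ bar 6 tick 0 v(1,): F3->E4 leap 11st
  -> R7 @ bar 6 tick 0 v(2,): A3->B4 leap 14st
  -> R1 @ bar 7 tick 0 v(1, 2): E4/B4 P5 -> F4/C5 P5 similar

(1, 0, R1, (0, 2))
(1, 0, R7, (1,))
(2, 0, R3, (1, 2))
(2, 0, R4, (0, 1))
(2, 0, R4, (0, 2))
(2, 0, R7, (2,))
(2, 1, R3, (1, 2))
(2, 2, R3, (1, 2))
(2, 3, R3, (1, 2))
(3, 0, R2, (1, 2))
(3, 0, R4, (0, 2))
(3, 0, R7, (1,))
(4, 0, R2, (1, 2))
(4, 0, R4, (0, 1))
(4, 0, R4, (0, 2))
(5, 0, R4, (0, 1))
(5, 0, R4, (0, 2))
(6, 0, R2, (1, 2))
(6, 0, R7, (1,))
(6, 0, R7, (2,))
(7, 0, R1, (1, 2))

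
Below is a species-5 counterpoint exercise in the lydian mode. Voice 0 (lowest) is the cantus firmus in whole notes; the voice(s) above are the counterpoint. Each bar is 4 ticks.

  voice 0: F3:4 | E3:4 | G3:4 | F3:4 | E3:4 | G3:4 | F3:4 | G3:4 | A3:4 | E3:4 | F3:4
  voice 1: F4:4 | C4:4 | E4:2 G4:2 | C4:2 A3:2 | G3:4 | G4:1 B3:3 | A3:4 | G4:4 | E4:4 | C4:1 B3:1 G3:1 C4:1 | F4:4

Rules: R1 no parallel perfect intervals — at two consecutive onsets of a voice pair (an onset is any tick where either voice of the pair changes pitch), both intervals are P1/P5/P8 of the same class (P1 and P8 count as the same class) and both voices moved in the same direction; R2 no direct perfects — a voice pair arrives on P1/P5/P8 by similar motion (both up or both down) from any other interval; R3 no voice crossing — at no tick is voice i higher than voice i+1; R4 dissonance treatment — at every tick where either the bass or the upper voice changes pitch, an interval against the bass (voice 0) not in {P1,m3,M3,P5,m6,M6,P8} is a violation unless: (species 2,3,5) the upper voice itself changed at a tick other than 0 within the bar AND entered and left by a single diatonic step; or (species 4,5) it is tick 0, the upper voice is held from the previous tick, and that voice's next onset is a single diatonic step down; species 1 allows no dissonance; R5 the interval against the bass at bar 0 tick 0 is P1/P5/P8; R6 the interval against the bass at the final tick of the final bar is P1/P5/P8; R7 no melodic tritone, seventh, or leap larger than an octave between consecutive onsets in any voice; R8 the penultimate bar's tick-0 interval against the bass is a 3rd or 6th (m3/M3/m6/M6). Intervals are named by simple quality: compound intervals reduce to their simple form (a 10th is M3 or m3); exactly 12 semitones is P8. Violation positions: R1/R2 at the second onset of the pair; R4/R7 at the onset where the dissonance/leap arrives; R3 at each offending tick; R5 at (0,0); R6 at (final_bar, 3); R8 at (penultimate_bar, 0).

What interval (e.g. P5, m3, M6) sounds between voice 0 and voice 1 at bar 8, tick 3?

P5

voice 0=A3 voice 1=E4 -> P5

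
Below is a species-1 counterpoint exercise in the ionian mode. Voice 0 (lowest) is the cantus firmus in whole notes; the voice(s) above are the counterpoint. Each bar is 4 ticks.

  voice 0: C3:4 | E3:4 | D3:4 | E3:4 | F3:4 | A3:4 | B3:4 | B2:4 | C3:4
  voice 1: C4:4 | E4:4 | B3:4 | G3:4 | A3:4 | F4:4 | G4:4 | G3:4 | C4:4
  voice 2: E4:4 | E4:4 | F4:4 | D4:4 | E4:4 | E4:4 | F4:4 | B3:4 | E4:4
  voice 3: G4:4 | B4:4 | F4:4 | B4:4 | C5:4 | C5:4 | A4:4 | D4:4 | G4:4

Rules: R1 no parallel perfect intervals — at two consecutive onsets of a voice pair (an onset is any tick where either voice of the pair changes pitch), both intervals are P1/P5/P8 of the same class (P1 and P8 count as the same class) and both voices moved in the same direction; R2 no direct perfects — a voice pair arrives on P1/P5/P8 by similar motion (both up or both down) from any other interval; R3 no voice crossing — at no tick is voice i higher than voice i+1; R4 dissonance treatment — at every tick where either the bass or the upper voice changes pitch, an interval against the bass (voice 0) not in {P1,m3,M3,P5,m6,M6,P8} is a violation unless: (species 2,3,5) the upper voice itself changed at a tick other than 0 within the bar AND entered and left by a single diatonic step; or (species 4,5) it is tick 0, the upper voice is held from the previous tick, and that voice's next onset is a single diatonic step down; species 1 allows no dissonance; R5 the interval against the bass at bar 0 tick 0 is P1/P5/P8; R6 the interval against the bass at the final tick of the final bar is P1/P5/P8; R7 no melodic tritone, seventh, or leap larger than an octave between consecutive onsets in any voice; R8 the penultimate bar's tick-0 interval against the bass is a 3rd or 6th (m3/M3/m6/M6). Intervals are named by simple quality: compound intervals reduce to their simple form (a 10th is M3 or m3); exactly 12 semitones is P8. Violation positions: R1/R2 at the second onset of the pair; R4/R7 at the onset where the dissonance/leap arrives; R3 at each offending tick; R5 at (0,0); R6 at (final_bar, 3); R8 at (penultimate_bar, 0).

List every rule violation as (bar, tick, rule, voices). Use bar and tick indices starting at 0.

bar 0: v0=C3 v1=C4 v2=E4 v3=G4 downbeat P5
bar 1: v0=E3 v1=E4 v2=E4 v3=B4 downbeat P5
bar 2: v0=D3 v1=B3 v2=F4 v3=F4 downbeat m3
bar 3: v0=E3 v1=G3 v2=D4 v3=B4 downbeat P5
bar 4: v0=F3 v1=A3 v2=E4 v3=C5 downbeat P5
bar 5: v0=A3 v1=F4 v2=E4 v3=C5 downbeat m3
bar 6: v0=B3 v1=G4 v2=F4 v3=A4 downbeat m7
bar 7: v0=B2 v1=G3 v2=B3 v3=D4 downbeat m3
bar 8: v0=C3 v1=C4 v2=E4 v3=G4 downbeat P5
  -> R5 @ bar 0 tick 0 v(0, 2): opens on M3
  -> R1 @ bar 1 tick 0 v(0, 1): C3/C4 P8 -> E3/E4 P8 similar
  -> R1 @ bar 1 tick 0 v(0, 3): C3/G4 P5 -> E3/B4 P5 similar
  -> R1 @ bar 1 tick 0 v(1, 3): C4/G4 P5 -> E4/B4 P5 similar
  -> R7 @ bar 2 tick 0 v(3,): B4->F4 leap 6st
  -> R2 @ bar 3 tick 0 v(0, 3): D3/F4 m3 -> E3/B4 P5 similar
  -> R2 @ bar 3 tick 0 v(1, 2): B3/F4 TT -> G3/D4 P5 similar
  -> R4 @ bar 3 tick 0 v(0, 2): E3/D4 m7 untreated
  -> R7 @ bar 3 tick 0 v(3,): F4->B4 leap 6st
  -> R1 @ bar 4 tick 0 v(0, 3): E3/B4 P5 -> F3/C5 P5 similar
  -> R1 @ bar 4 tick 0 v(1, 2): G3/D4 P5 -> A3/E4 P5 similar
  -> R4 @ bar 4 tick 0 v(0, 2): F3/E4 M7 untreated
  -> R3 @ bar 5 tick 0 v(1, 2): F4 above E4
  -> R3 @ bar 5 tick 1 v(1, 2): F4 above E4
  -> R3 @ bar 5 tick 2 v(1, 2): F4 above E4
  -> R3 @ bar 5 tick 3 v(1, 2): F4 above E4
  -> R3 @ bar 6 tick 0 v(1, 2): G4 above F4
  -> R4 @ bar 6 tick 0 v(0, 2): B3/F4 TT untreated
  -> R4 @ bar 6 tick 0 v(0, 3): B3/A4 m7 untreated
  -> R3 @ bar 6 tick 1 v(1, 2): G4 above F4
  -> R3 @ bar 6 tick 2 v(1, 2): G4 above F4
  -> R3 @ bar 6 tick 3 v(1, 2): G4 above F4
  -> R2 @ bar 7 tick 0 v(0, 2): B3/F4 TT -> B2/B3 P8 similar
  -> R2 @ bar 7 tick 0 v(1, 3): G4/A4 M2 -> G3/D4 P5 similar
  -> R7 @ bar 7 tick 0 v(2,): F4->B3 leap 6st
  -> R8 @ bar 7 tick 0 v(0, 2): penult P8 not 3rd/6th
  -> R1 @ bar 8 tick 0 v(1, 3): G3/D4 P5 -> C4/G4 P5 similar
  -> R2 @ bar 8 tick 0 v(0, 1): B2/G3 m6 -> C3/C4 P8 similar
  -> R2 @ bar 8 tick 0 v(0, 3): B2/D4 m3 -> C3/G4 P5 similar
  -> R6 @ bar 8 tick 3 v(0, 2): closes on M3

(0, 0, R5, (0, 2))
(1, 0, R1, (0, 1))
(1, 0, R1, (0, 3))
(1, 0, R1, (1, 3))
(2, 0, R7, (3,))
(3, 0, R2, (0, 3))
(3, 0, R2, (1, 2))
(3, 0, R4, (0, 2))
(3, 0, R7, (3,))
(4, 0, R1, (0, 3))
(4, 0, R1, (1, 2))
(4, 0, R4, (0, 2))
(5, 0, R3, (1, 2))
(5, 1, R3, (1, 2))
(5, 2, R3, (1, 2))
(5, 3, R3, (1, 2))
(6, 0, R3, (1, 2))
(6, 0, R4, (0, 2))
(6, 0, R4, (0, 3))
(6, 1, R3, (1, 2))
(6, 2, R3, (1, 2))
(6, 3, R3, (1, 2))
(7, 0, R2, (0, 2))
(7, 0, R2, (1, 3))
(7, 0, R7, (2,))
(7, 0, R8, (0, 2))
(8, 0, R1, (1, 3))
(8, 0, R2, (0, 1))
(8, 0, R2, (0, 3))
(8, 3, R6, (0, 2))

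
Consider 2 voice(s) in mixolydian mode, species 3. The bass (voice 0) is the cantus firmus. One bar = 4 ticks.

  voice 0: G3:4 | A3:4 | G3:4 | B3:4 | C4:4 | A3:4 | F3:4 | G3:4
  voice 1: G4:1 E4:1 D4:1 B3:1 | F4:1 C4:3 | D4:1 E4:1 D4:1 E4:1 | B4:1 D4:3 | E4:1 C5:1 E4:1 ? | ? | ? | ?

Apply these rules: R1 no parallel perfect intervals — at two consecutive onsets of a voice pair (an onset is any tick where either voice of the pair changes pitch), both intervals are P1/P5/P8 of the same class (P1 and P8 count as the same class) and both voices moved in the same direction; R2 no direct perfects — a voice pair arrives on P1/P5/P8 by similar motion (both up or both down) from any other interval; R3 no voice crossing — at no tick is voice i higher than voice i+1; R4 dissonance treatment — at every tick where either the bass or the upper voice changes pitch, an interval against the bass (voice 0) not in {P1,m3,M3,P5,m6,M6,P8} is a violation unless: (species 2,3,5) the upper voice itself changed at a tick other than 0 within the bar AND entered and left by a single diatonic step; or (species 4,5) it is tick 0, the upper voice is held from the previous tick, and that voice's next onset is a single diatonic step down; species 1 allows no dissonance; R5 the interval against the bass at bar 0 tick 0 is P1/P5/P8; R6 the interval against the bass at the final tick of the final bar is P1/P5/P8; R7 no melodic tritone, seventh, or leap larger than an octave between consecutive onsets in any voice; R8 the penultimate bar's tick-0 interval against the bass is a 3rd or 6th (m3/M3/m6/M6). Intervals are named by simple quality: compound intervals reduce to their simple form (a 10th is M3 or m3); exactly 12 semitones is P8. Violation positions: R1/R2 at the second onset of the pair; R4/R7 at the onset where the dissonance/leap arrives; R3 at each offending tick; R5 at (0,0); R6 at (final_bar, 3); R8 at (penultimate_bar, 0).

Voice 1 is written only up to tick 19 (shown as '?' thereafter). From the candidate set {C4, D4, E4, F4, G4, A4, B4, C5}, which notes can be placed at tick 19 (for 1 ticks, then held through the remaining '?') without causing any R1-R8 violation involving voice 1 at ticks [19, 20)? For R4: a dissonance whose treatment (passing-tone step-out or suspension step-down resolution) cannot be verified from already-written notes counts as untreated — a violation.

{A4, C4, C5, E4, G4}

C4: legal
D4: violates R4
E4: legal
F4: violates R4
G4: legal
A4: legal
B4: violates R4
C5: legal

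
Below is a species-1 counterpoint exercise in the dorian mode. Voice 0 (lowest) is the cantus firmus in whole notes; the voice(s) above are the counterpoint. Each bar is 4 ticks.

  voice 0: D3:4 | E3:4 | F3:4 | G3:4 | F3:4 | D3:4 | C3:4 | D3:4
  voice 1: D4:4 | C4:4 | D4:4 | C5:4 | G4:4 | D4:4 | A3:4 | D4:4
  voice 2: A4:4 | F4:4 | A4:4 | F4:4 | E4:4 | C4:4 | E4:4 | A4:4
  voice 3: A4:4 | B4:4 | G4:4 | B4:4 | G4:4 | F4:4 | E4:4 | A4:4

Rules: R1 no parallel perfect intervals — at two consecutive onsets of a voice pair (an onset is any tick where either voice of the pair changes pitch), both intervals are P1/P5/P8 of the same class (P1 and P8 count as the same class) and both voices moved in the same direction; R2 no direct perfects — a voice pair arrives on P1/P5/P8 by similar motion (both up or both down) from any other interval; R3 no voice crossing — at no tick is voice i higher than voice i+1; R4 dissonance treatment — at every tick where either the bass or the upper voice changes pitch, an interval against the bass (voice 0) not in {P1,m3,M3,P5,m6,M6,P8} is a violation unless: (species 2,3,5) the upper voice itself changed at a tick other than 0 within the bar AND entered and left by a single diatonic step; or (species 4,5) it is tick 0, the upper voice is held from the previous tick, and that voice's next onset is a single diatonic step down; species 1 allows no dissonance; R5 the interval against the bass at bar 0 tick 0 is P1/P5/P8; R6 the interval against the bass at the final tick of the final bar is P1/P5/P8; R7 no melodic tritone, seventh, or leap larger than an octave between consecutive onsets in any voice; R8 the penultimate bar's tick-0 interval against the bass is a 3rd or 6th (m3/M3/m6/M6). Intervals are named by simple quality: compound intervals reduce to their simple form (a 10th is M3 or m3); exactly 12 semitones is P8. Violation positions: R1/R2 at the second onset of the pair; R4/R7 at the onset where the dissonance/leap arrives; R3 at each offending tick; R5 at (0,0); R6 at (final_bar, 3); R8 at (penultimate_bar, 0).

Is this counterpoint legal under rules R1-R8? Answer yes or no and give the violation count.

No (36 violations)

bar 0: v0=D3 v1=D4 v2=A4 v3=A4 (P5)
bar 1: v0=E3 v1=C4 v2=F4 v3=B4 (P5)
bar 2: v0=F3 v1=D4 v2=A4 v3=G4 (M2)
bar 3: v0=G3 v1=C5 v2=F4 v3=B4 (M3)
bar 4: v0=F3 v1=G4 v2=E4 v3=G4 (M2)
bar 5: v0=D3 v1=D4 v2=C4 v3=F4 (m3)
bar 6: v0=C3 v1=A3 v2=E4 v3=E4 (M3)
bar 7: v0=D3 v1=D4 v2=A4 v3=A4 (P5)
  R1 @ bar1.0: D3/A4 P5 -> E3/B4 P5 similar
  R4 @ bar1.0: E3/F4 m2 untreated
  R2 @ bar2.0: C4/F4 P4 -> D4/A4 P5 similar
  R3 @ bar2.0: A4 above G4
  R4 @ bar2.0: F3/G4 M2 untreated
  R3 @ bar2.1: A4 above G4
  R3 @ bar2.2: A4 above G4
  R3 @ bar2.3: A4 above G4
  R3 @ bar3.0: C5 above F4
  R4 @ bar3.0: G3/C5 P4 untreated
  R4 @ bar3.0: G3/F4 m7 untreated
  R7 @ bar3.0: D4->C5 leap 10st
  R3 @ bar3.1: C5 above F4
  R3 @ bar3.2: C5 above F4
  R3 @ bar3.3: C5 above F4
  R2 @ bar4.0: C5/B4 m2 -> G4/G4 P1 similar
  R3 @ bar4.0: G4 above E4
  R4 @ bar4.0: F3/G4 M2 untreated
  R4 @ bar4.0: F3/E4 M7 untreated
  R4 @ bar4.0: F3/G4 M2 untreated
  R3 @ bar4.1: G4 above E4
  R3 @ bar4.2: G4 above E4
  R3 @ bar4.3: G4 above E4
  R2 @ bar5.0: F3/G4 M2 -> D3/D4 P8 similar
  R3 @ bar5.0: D4 above C4
  R4 @ bar5.0: D3/C4 m7 untreated
  R3 @ bar5.1: D4 above C4
  R3 @ bar5.2: D4 above C4
  R3 @ bar5.3: D4 above C4
  R2 @ bar6.0: D4/F4 m3 -> A3/E4 P5 similar
  R1 @ bar7.0: A3/E4 P5 -> D4/A4 P5 similar
  R1 @ bar7.0: A3/E4 P5 -> D4/A4 P5 similar
  R1 @ bar7.0: E4/E4 P1 -> A4/A4 P1 similar
  R2 @ bar7.0: C3/A3 M6 -> D3/D4 P8 similar
  R2 @ bar7.0: C3/E4 M3 -> D3/A4 P5 similar
  R2 @ bar7.0: C3/E4 M3 -> D3/A4 P5 similar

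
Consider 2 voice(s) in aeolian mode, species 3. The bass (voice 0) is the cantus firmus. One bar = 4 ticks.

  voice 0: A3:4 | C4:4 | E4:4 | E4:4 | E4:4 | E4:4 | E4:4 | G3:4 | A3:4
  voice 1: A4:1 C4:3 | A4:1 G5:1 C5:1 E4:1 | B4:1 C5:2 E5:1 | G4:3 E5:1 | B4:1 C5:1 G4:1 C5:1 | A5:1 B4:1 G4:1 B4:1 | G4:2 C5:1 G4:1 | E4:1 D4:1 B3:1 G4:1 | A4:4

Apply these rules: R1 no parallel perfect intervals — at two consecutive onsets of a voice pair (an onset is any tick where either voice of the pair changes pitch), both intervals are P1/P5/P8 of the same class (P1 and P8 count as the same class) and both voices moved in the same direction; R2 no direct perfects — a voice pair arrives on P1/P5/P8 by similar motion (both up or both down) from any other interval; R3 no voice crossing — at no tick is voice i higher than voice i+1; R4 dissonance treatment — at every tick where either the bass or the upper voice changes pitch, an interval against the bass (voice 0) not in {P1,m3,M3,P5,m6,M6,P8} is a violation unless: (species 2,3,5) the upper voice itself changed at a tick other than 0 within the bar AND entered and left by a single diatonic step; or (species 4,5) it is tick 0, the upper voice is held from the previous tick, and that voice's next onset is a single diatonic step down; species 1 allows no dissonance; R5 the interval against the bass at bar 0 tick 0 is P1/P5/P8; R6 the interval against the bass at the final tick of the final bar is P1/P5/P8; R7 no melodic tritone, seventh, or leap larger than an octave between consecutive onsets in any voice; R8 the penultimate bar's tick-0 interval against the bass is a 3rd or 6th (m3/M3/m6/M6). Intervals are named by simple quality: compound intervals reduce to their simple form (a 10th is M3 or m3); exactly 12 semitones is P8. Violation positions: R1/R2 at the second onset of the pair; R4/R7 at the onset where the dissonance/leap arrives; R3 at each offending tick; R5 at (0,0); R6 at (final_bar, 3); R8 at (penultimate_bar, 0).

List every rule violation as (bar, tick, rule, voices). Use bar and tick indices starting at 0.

(1, 1, R7, (1,))
(2, 0, R2, (0, 1))
(5, 0, R4, (0, 1))
(5, 1, R7, (1,))
(8, 0, R1, (0, 1))

bar 0: v0=A3 v1=A4 downbeat P8
bar 1: v0=C4 v1=A4 downbeat M6
bar 2: v0=E4 v1=B4 downbeat P5
bar 3: v0=E4 v1=G4 downbeat m3
bar 4: v0=E4 v1=B4 downbeat P5
bar 5: v0=E4 v1=A5 downbeat P4
bar 6: v0=E4 v1=G4 downbeat m3
bar 7: v0=G3 v1=E4 downbeat M6
bar 8: v0=A3 v1=A4 downbeat P8
  -> R7 @ bar 1 tick 1 v(1,): A4->G5 leap 10st
  -> R2 @ bar 2 tick 0 v(0, 1): C4/E4 M3 -> E4/B4 P5 similar
  -> R4 @ bar 5 tick 0 v(0, 1): E4/A5 P4 untreated
  -> R7 @ bar 5 tick 1 v(1,): A5->B4 leap 10st
  -> R1 @ bar 8 tick 0 v(0, 1): G3/G4 P8 -> A3/A4 P8 similar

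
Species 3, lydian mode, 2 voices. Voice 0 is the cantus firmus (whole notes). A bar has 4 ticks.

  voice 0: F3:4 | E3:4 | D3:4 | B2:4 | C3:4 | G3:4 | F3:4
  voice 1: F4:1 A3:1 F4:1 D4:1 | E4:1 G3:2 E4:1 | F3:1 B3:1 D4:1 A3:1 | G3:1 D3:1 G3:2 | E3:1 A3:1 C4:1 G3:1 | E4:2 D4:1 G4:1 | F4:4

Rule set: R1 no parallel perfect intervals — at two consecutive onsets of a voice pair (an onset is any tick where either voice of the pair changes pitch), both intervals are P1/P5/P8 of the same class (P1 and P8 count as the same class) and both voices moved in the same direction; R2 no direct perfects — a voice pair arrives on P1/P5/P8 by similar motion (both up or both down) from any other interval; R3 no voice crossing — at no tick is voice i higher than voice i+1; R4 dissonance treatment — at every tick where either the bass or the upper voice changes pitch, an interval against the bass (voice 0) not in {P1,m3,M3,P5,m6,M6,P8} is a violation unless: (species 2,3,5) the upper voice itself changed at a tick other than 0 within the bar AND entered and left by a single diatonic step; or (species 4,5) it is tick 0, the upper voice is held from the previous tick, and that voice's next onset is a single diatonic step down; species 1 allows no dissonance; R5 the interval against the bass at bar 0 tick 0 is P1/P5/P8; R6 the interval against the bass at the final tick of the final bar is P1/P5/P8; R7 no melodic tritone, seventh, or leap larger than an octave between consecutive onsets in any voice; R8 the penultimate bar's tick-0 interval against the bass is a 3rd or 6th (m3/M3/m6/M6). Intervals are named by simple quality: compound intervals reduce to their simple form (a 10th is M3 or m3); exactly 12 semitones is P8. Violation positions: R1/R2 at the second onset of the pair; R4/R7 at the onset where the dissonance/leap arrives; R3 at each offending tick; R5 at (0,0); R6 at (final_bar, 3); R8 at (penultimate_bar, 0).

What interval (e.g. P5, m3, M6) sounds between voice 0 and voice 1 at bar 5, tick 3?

P8

voice 0=G3 voice 1=G4 -> P8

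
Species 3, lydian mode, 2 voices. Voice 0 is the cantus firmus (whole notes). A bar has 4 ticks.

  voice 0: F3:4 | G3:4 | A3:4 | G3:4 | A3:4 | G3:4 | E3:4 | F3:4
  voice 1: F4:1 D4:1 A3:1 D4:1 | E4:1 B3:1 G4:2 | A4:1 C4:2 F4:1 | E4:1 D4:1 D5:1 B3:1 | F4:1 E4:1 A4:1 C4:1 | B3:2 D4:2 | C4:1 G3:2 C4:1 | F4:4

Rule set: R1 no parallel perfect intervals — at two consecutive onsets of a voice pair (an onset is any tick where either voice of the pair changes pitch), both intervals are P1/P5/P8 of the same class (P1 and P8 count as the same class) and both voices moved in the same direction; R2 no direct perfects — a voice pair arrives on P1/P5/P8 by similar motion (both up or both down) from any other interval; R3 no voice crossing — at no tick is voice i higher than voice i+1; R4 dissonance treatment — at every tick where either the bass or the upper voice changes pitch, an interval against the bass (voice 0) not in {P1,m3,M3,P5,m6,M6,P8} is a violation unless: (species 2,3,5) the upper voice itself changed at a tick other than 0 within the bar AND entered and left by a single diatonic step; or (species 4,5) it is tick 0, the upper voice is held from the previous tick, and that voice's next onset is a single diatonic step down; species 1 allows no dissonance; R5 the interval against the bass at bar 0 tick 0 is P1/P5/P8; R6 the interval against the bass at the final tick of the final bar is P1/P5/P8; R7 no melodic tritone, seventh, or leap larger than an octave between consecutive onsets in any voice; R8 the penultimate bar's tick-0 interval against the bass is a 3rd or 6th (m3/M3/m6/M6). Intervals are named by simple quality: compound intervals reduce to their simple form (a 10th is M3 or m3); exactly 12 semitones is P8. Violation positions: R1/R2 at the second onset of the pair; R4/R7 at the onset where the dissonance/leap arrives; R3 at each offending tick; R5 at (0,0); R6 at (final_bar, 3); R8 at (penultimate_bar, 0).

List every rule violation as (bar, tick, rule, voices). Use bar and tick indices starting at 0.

bar 0: v0=F3 v1=F4 downbeat P8
bar 1: v0=G3 v1=E4 downbeat M6
bar 2: v0=A3 v1=A4 downbeat P8
bar 3: v0=G3 v1=E4 downbeat M6
bar 4: v0=A3 v1=F4 downbeat m6
bar 5: v0=G3 v1=B3 downbeat M3
bar 6: v0=E3 v1=C4 downbeat m6
bar 7: v0=F3 v1=F4 downbeat P8
  -> R1 @ bar 2 tick 0 v(0, 1): G3/G4 P8 -> A3/A4 P8 similar
  -> R7 @ bar 3 tick 3 v(1,): D5->B3 leap 15st
  -> R7 @ bar 4 tick 0 v(1,): B3->F4 leap 6st
  -> R2 @ bar 7 tick 0 v(0, 1): E3/C4 m6 -> F3/F4 P8 similar

(2, 0, R1, (0, 1))
(3, 3, R7, (1,))
(4, 0, R7, (1,))
(7, 0, R2, (0, 1))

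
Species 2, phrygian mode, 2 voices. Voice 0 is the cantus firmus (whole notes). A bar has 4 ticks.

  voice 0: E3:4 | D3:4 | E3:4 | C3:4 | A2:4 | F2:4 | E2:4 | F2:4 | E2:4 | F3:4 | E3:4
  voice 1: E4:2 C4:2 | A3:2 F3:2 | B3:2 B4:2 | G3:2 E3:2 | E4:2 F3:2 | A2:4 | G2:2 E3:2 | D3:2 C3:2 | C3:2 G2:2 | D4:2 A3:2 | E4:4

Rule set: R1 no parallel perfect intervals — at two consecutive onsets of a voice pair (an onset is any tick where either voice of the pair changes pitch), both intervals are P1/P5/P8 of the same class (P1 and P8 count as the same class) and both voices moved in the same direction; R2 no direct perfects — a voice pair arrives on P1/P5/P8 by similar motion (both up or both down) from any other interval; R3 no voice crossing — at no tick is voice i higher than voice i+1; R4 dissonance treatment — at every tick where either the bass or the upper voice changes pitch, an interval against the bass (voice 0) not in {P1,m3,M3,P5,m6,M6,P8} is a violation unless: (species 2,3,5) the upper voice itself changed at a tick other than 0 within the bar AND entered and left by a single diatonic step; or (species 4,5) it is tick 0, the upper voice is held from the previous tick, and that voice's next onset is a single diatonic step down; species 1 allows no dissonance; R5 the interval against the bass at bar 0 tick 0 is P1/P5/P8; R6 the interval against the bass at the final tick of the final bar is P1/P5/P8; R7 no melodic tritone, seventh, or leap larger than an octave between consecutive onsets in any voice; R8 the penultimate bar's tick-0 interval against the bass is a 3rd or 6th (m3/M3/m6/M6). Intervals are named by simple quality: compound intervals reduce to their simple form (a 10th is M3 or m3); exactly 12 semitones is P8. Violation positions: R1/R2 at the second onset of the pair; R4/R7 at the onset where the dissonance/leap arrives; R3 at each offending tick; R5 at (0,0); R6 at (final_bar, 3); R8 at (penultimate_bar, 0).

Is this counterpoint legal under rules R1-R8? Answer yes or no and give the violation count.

No (8 violations)

bar 0: v0=E3 v1=E4 (P8)
bar 1: v0=D3 v1=A3 (P5)
bar 2: v0=E3 v1=B3 (P5)
bar 3: v0=C3 v1=G3 (P5)
bar 4: v0=A2 v1=E4 (P5)
bar 5: v0=F2 v1=A2 (M3)
bar 6: v0=E2 v1=G2 (m3)
bar 7: v0=F2 v1=D3 (M6)
bar 8: v0=E2 v1=C3 (m6)
bar 9: v0=F3 v1=D4 (M6)
bar 10: v0=E3 v1=E4 (P8)
  R2 @ bar1.0: E3/C4 m6 -> D3/A3 P5 similar
  R2 @ bar2.0: D3/F3 m3 -> E3/B3 P5 similar
  R7 @ bar2.0: F3->B3 leap 6st
  R1 @ bar3.0: E3/B4 P5 -> C3/G3 P5 similar
  R7 @ bar3.0: B4->G3 leap 16st
  R7 @ bar4.2: E4->F3 leap 11st
  R7 @ bar9.0: E2->F3 leap 13st
  R7 @ bar9.0: G2->D4 leap 19st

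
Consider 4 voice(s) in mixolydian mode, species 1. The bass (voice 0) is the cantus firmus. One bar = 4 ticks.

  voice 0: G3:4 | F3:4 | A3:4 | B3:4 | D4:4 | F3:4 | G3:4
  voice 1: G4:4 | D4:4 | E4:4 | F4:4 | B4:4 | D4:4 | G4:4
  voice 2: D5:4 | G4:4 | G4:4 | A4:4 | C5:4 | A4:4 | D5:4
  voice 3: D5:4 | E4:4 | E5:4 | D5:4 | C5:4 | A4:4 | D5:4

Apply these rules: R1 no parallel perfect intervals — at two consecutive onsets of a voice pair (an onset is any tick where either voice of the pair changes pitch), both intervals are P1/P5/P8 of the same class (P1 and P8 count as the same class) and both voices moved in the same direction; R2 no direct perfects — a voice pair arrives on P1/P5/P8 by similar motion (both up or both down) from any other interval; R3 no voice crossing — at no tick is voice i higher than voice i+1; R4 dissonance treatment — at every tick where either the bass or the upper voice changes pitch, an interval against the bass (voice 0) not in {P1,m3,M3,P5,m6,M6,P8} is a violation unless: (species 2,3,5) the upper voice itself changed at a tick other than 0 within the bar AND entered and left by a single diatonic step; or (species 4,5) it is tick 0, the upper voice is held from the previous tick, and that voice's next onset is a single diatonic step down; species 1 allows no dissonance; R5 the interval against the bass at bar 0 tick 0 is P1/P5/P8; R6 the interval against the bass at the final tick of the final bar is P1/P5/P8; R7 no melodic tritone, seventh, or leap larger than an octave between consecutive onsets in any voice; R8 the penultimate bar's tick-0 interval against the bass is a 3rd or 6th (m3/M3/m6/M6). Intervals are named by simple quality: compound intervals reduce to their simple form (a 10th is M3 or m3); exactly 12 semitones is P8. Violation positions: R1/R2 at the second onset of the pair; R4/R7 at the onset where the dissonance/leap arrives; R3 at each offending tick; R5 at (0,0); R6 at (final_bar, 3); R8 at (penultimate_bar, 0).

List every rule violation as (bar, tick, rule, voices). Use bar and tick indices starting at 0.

bar 0: v0=G3 v1=G4 v2=D5 v3=D5 downbeat P5
bar 1: v0=F3 v1=D4 v2=G4 v3=E4 downbeat M7
bar 2: v0=A3 v1=E4 v2=G4 v3=E5 downbeat P5
bar 3: v0=B3 v1=F4 v2=A4 v3=D5 downbeat m3
bar 4: v0=D4 v1=B4 v2=C5 v3=C5 downbeat m7
bar 5: v0=F3 v1=D4 v2=A4 v3=A4 downbeat M3
bar 6: v0=G3 v1=G4 v2=D5 v3=D5 downbeat P5
  -> R3 @ bar 1 tick 0 v(2, 3): G4 above E4
  -> R4 @ bar 1 tick 0 v(0, 2): F3/G4 M2 untreated
  -> R4 @ bar 1 tick 0 v(0, 3): F3/E4 M7 untreated
  -> R7 @ bar 1 tick 0 v(3,): D5->E4 leap 10st
  -> R3 @ bar 1 tick 1 v(2, 3): G4 above E4
  -> R3 @ bar 1 tick 2 v(2, 3): G4 above E4
  -> R3 @ bar 1 tick 3 v(2, 3): G4 above E4
  -> R2 @ bar 2 tick 0 v(0, 1): F3/D4 M6 -> A3/E4 P5 similar
  -> R2 @ bar 2 tick 0 v(0, 3): F3/E4 M7 -> A3/E5 P5 similar
  -> R2 @ bar 2 tick 0 v(1, 3): D4/E4 M2 -> E4/E5 P8 similar
  -> R4 @ bar 2 tick 0 v(0, 2): A3/G4 m7 untreated
  -> R4 @ bar 3 tick 0 v(0, 1): B3/F4 TT untreated
  -> R4 @ bar 3 tick 0 v(0, 2): B3/A4 m7 untreated
  -> R4 @ bar 4 tick 0 v(0, 2): D4/C5 m7 untreated
  -> R4 @ bar 4 tick 0 v(0, 3): D4/C5 m7 untreated
  -> R7 @ bar 4 tick 0 v(1,): F4->B4 leap 6st
  -> R1 @ bar 5 tick 0 v(2, 3): C5/C5 P1 -> A4/A4 P1 similar
  -> R2 @ bar 5 tick 0 v(1, 2): B4/C5 m2 -> D4/A4 P5 similar
  -> R2 @ bar 5 tick 0 v(1, 3): B4/C5 m2 -> D4/A4 P5 similar
  -> R1 @ bar 6 tick 0 v(1, 2): D4/A4 P5 -> G4/D5 P5 similar
  -> R1 @ bar 6 tick 0 v(1, 3): D4/A4 P5 -> G4/D5 P5 similar
  -> R1 @ bar 6 tick 0 v(2, 3): A4/A4 P1 -> D5/D5 P1 similar
  -> R2 @ bar 6 tick 0 v(0, 1): F3/D4 M6 -> G3/G4 P8 similar
  -> R2 @ bar 6 tick 0 v(0, 2): F3/A4 M3 -> G3/D5 P5 similar
  -> R2 @ bar 6 tick 0 v(0, 3): F3/A4 M3 -> G3/D5 P5 similar

(1, 0, R3, (2, 3))
(1, 0, R4, (0, 2))
(1, 0, R4, (0, 3))
(1, 0, R7, (3,))
(1, 1, R3, (2, 3))
(1, 2, R3, (2, 3))
(1, 3, R3, (2, 3))
(2, 0, R2, (0, 1))
(2, 0, R2, (0, 3))
(2, 0, R2, (1, 3))
(2, 0, R4, (0, 2))
(3, 0, R4, (0, 1))
(3, 0, R4, (0, 2))
(4, 0, R4, (0, 2))
(4, 0, R4, (0, 3))
(4, 0, R7, (1,))
(5, 0, R1, (2, 3))
(5, 0, R2, (1, 2))
(5, 0, R2, (1, 3))
(6, 0, R1, (1, 2))
(6, 0, R1, (1, 3))
(6, 0, R1, (2, 3))
(6, 0, R2, (0, 1))
(6, 0, R2, (0, 2))
(6, 0, R2, (0, 3))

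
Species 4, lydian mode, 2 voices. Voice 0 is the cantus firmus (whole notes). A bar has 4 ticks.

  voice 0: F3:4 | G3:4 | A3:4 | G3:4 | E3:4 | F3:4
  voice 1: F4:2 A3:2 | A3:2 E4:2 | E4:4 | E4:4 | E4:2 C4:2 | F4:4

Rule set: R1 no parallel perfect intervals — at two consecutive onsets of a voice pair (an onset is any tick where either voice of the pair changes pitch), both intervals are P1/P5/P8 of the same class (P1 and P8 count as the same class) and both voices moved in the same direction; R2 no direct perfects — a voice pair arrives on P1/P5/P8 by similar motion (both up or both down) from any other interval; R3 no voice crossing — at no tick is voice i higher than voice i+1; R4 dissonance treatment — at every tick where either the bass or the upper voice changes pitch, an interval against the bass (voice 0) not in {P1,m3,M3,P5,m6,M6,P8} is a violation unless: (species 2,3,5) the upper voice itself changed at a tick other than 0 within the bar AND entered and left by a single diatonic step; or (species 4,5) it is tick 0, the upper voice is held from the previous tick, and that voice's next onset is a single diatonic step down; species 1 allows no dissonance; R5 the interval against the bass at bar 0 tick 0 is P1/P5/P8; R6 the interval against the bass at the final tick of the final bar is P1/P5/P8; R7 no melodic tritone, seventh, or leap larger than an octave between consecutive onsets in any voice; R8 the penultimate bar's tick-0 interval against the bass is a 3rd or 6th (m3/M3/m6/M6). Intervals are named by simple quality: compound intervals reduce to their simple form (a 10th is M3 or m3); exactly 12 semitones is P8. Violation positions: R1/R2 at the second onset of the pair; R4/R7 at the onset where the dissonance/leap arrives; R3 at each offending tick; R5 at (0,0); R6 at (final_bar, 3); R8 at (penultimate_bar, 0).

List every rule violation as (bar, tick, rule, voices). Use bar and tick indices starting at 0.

(1, 0, R4, (0, 1))
(4, 0, R8, (0, 1))
(5, 0, R2, (0, 1))

bar 0: v0=F3 v1=F4 downbeat P8
bar 1: v0=G3 v1=A3 downbeat M2
bar 2: v0=A3 v1=E4 downbeat P5
bar 3: v0=G3 v1=E4 downbeat M6
bar 4: v0=E3 v1=E4 downbeat P8
bar 5: v0=F3 v1=F4 downbeat P8
  -> R4 @ bar 1 tick 0 v(0, 1): G3/A3 M2 untreated
  -> R8 @ bar 4 tick 0 v(0, 1): penult P8 not 3rd/6th
  -> R2 @ bar 5 tick 0 v(0, 1): E3/C4 m6 -> F3/F4 P8 similar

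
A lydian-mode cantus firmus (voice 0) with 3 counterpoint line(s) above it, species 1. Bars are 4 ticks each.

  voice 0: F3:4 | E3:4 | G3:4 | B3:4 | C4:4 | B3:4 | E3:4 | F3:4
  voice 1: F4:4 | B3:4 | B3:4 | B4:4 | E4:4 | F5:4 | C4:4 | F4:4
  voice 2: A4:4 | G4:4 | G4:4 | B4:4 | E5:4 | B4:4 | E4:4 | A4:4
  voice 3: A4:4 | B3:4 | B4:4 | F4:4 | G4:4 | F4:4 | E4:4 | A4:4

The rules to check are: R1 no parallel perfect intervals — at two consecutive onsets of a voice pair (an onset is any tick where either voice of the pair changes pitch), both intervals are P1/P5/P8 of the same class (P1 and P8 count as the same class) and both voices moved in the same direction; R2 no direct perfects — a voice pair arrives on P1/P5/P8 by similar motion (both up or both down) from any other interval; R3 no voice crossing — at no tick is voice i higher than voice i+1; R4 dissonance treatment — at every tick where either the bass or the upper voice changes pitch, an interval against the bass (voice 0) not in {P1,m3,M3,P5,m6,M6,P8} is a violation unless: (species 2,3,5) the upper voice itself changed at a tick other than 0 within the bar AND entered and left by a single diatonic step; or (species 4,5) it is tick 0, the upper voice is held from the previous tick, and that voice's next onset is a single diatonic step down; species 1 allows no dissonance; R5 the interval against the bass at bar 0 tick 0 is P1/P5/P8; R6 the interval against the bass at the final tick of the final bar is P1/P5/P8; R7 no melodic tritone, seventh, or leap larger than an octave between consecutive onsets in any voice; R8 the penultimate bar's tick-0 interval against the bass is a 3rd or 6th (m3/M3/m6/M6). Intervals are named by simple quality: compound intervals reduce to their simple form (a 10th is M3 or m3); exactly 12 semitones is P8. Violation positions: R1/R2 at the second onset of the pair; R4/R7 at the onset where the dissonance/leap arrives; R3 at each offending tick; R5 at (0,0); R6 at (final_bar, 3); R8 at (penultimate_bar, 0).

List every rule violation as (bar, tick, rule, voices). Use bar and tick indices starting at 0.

bar 0: v0=F3 v1=F4 v2=A4 v3=A4 downbeat M3
bar 1: v0=E3 v1=B3 v2=G4 v3=B3 downbeat P5
bar 2: v0=G3 v1=B3 v2=G4 v3=B4 downbeat M3
bar 3: v0=B3 v1=B4 v2=B4 v3=F4 downbeat TT
bar 4: v0=C4 v1=E4 v2=E5 v3=G4 downbeat P5
bar 5: v0=B3 v1=F5 v2=B4 v3=F4 downbeat TT
bar 6: v0=E3 v1=C4 v2=E4 v3=E4 downbeat P8
bar 7: v0=F3 v1=F4 v2=A4 v3=A4 downbeat M3
  -> R5 @ bar 0 tick 0 v(0, 2): opens on M3
  -> R5 @ bar 0 tick 0 v(0, 3): opens on M3
  -> R2 @ bar 1 tick 0 v(0, 1): F3/F4 P8 -> E3/B3 P5 similar
  -> R2 @ bar 1 tick 0 v(0, 3): F3/A4 M3 -> E3/B3 P5 similar
  -> R2 @ bar 1 tick 0 v(1, 3): F4/A4 M3 -> B3/B3 P1 similar
  -> R3 @ bar 1 tick 0 v(2, 3): G4 above B3
  -> R7 @ bar 1 tick 0 v(1,): F4->B3 leap 6st
  -> R7 @ bar 1 tick 0 v(3,): A4->B3 leap 10st
  -> R3 @ bar 1 tick 1 v(2, 3): G4 above B3
  -> R3 @ bar 1 tick 2 v(2, 3): G4 above B3
  -> R3 @ bar 1 tick 3 v(2, 3): G4 above B3
  -> R1 @ bar 3 tick 0 v(0, 2): G3/G4 P8 -> B3/B4 P8 similar
  -> R2 @ bar 3 tick 0 v(0, 1): G3/B3 M3 -> B3/B4 P8 similar
  -> R2 @ bar 3 tick 0 v(1, 2): B3/G4 m6 -> B4/B4 P1 similar
  -> R3 @ bar 3 tick 0 v(2, 3): B4 above F4
  -> R4 @ bar 3 tick 0 v(0, 3): B3/F4 TT untreated
  -> R7 @ bar 3 tick 0 v(3,): B4->F4 leap 6st
  -> R3 @ bar 3 tick 1 v(2, 3): B4 above F4
  -> R3 @ bar 3 tick 2 v(2, 3): B4 above F4
  -> R3 @ bar 3 tick 3 v(2, 3): B4 above F4
  -> R2 @ bar 4 tick 0 v(0, 3): B3/F4 TT -> C4/G4 P5 similar
  -> R3 @ bar 4 tick 0 v(2, 3): E5 above G4
  -> R3 @ bar 4 tick 1 v(2, 3): E5 above G4
  -> R3 @ bar 4 tick 2 v(2, 3): E5 above G4
  -> R3 @ bar 4 tick 3 v(2, 3): E5 above G4
  -> R2 @ bar 5 tick 0 v(0, 2): C4/E5 M3 -> B3/B4 P8 similar
  -> R3 @ bar 5 tick 0 v(1, 2): F5 above B4
  -> R3 @ bar 5 tick 0 v(2, 3): B4 above F4
  -> R4 @ bar 5 tick 0 v(0, 1): B3/F5 TT untreated
  -> R4 @ bar 5 tick 0 v(0, 3): B3/F4 TT untreated
  -> R7 @ bar 5 tick 0 v(1,): E4->F5 leap 13st
  -> R3 @ bar 5 tick 1 v(1, 2): F5 above B4
  -> R3 @ bar 5 tick 1 v(2, 3): B4 above F4
  -> R3 @ bar 5 tick 2 v(1, 2): F5 above B4
  -> R3 @ bar 5 tick 2 v(2, 3): B4 above F4
  -> R3 @ bar 5 tick 3 v(1, 2): F5 above B4
  -> R3 @ bar 5 tick 3 v(2, 3): B4 above F4
  -> R1 @ bar 6 tick 0 v(0, 2): B3/B4 P8 -> E3/E4 P8 similar
  -> R2 @ bar 6 tick 0 v(0, 3): B3/F4 TT -> E3/E4 P8 similar
  -> R2 @ bar 6 tick 0 v(2, 3): B4/F4 TT -> E4/E4 P1 similar
  -> R7 @ bar 6 tick 0 v(1,): F5->C4 leap 17st
  -> R8 @ bar 6 tick 0 v(0, 2): penult P8 not 3rd/6th
  -> R8 @ bar 6 tick 0 v(0, 3): penult P8 not 3rd/6th
  -> R1 @ bar 7 tick 0 v(2, 3): E4/E4 P1 -> A4/A4 P1 similar
  -> R2 @ bar 7 tick 0 v(0, 1): E3/C4 m6 -> F3/F4 P8 similar
  -> R6 @ bar 7 tick 3 v(0, 2): closes on M3
  -> R6 @ bar 7 tick 3 v(0, 3): closes on M3

(0, 0, R5, (0, 2))
(0, 0, R5, (0, 3))
(1, 0, R2, (0, 1))
(1, 0, R2, (0, 3))
(1, 0, R2, (1, 3))
(1, 0, R3, (2, 3))
(1, 0, R7, (1,))
(1, 0, R7, (3,))
(1, 1, R3, (2, 3))
(1, 2, R3, (2, 3))
(1, 3, R3, (2, 3))
(3, 0, R1, (0, 2))
(3, 0, R2, (0, 1))
(3, 0, R2, (1, 2))
(3, 0, R3, (2, 3))
(3, 0, R4, (0, 3))
(3, 0, R7, (3,))
(3, 1, R3, (2, 3))
(3, 2, R3, (2, 3))
(3, 3, R3, (2, 3))
(4, 0, R2, (0, 3))
(4, 0, R3, (2, 3))
(4, 1, R3, (2, 3))
(4, 2, R3, (2, 3))
(4, 3, R3, (2, 3))
(5, 0, R2, (0, 2))
(5, 0, R3, (1, 2))
(5, 0, R3, (2, 3))
(5, 0, R4, (0, 1))
(5, 0, R4, (0, 3))
(5, 0, R7, (1,))
(5, 1, R3, (1, 2))
(5, 1, R3, (2, 3))
(5, 2, R3, (1, 2))
(5, 2, R3, (2, 3))
(5, 3, R3, (1, 2))
(5, 3, R3, (2, 3))
(6, 0, R1, (0, 2))
(6, 0, R2, (0, 3))
(6, 0, R2, (2, 3))
(6, 0, R7, (1,))
(6, 0, R8, (0, 2))
(6, 0, R8, (0, 3))
(7, 0, R1, (2, 3))
(7, 0, R2, (0, 1))
(7, 3, R6, (0, 2))
(7, 3, R6, (0, 3))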